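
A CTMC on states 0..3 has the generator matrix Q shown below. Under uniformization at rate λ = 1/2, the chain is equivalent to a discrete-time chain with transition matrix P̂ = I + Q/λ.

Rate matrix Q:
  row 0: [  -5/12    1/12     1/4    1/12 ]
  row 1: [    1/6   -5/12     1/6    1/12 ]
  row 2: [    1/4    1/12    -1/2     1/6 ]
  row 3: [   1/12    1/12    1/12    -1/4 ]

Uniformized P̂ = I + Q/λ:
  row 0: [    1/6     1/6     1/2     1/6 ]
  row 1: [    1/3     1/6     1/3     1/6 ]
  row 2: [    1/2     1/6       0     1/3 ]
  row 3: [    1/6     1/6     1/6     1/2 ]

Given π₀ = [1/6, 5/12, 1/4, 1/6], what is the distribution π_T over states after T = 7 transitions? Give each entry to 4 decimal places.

t=0: π = [0.1667, 0.4167, 0.2500, 0.1667]
t=1: π = [0.3194, 0.1667, 0.2500, 0.2639]
t=2: π = [0.2778, 0.1667, 0.2593, 0.2963]
t=3: π = [0.2809, 0.1667, 0.2438, 0.3086]
t=4: π = [0.2757, 0.1667, 0.2474, 0.3102]
t=5: π = [0.2769, 0.1667, 0.2451, 0.3113]
t=6: π = [0.2761, 0.1667, 0.2459, 0.3113]
t=7: π = [0.2764, 0.1667, 0.2455, 0.3114]

π = [0.2764, 0.1667, 0.2455, 0.3114]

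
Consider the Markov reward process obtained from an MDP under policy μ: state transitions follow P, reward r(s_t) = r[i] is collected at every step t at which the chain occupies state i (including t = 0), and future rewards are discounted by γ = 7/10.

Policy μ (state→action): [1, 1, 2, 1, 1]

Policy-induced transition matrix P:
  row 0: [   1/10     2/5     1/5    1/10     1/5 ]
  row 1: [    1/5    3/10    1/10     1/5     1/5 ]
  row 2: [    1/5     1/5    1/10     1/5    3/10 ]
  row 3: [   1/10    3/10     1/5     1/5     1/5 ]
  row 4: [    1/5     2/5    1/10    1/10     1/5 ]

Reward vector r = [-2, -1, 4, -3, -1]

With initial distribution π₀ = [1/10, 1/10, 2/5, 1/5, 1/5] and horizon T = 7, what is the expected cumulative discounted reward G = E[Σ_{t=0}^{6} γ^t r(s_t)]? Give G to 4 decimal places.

G = -1.2198

t=0: π = [0.1000, 0.1000, 0.4000, 0.2000, 0.2000], E[r] = 0.5000, γ^t·E[r] = 0.500000, running G = 0.500000
t=1: π = [0.1700, 0.2900, 0.1300, 0.1700, 0.2400], E[r] = -0.8600, γ^t·E[r] = -0.602000, running G = -0.102000
t=2: π = [0.1660, 0.3280, 0.1340, 0.1590, 0.2130], E[r] = -0.8140, γ^t·E[r] = -0.398860, running G = -0.500860
t=3: π = [0.1675, 0.3245, 0.1325, 0.1621, 0.2134], E[r] = -0.8292, γ^t·E[r] = -0.284416, running G = -0.785276
t=4: π = [0.1670, 0.3248, 0.1330, 0.1619, 0.2133], E[r] = -0.8261, γ^t·E[r] = -0.198337, running G = -0.983613
t=5: π = [0.1671, 0.3247, 0.1329, 0.1620, 0.2133], E[r] = -0.8266, γ^t·E[r] = -0.138922, running G = -1.122535
t=6: π = [0.1671, 0.3248, 0.1329, 0.1620, 0.2133], E[r] = -0.8265, γ^t·E[r] = -0.097234, running G = -1.219768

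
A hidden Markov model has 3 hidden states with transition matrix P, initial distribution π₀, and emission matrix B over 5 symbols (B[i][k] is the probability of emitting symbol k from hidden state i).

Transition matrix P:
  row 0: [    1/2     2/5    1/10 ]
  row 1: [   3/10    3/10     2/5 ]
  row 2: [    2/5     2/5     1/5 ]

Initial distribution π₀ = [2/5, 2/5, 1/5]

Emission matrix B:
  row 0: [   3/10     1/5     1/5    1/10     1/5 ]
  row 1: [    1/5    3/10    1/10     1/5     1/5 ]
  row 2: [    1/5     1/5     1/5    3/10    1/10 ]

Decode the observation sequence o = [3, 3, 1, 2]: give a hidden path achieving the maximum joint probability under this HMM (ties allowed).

t=0: δ = [4.000e-02, 8.000e-02, 6.000e-02]  (obs o_0=3)
t=1: δ = [2.400e-03, 4.800e-03, 9.600e-03]  ψ = [1, 1, 1]  (obs o_1=3)
t=2: δ = [7.680e-04, 1.152e-03, 3.840e-04]  ψ = [2, 2, 1]  (obs o_2=1)
t=3: δ = [7.680e-05, 3.456e-05, 9.216e-05]  ψ = [0, 1, 1]  (obs o_3=2)
backtrack: best end state = 2; path = [1, 2, 1, 2]

path = [1, 2, 1, 2]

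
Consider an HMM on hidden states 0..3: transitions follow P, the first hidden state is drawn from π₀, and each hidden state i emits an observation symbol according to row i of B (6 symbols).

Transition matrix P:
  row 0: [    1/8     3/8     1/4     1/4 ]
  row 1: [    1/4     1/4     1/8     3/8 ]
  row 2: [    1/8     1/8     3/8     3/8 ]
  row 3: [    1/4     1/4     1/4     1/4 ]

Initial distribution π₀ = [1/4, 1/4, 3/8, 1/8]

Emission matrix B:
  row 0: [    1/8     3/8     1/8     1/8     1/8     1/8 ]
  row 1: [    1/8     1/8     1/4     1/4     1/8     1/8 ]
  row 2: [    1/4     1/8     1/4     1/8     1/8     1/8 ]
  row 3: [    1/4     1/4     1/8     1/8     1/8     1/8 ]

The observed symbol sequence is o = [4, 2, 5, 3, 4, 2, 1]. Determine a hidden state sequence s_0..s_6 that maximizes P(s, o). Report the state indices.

t=0: δ = [3.125e-02, 3.125e-02, 4.688e-02, 1.562e-02]  (obs o_0=4)
t=1: δ = [9.766e-04, 2.930e-03, 4.395e-03, 2.197e-03]  ψ = [1, 0, 2, 2]  (obs o_1=2)
t=2: δ = [9.155e-05, 9.155e-05, 2.060e-04, 2.060e-04]  ψ = [1, 1, 2, 2]  (obs o_2=5)
t=3: δ = [6.437e-06, 1.287e-05, 9.656e-06, 9.656e-06]  ψ = [3, 3, 2, 2]  (obs o_3=3)
t=4: δ = [4.023e-07, 4.023e-07, 4.526e-07, 6.035e-07]  ψ = [1, 1, 2, 1]  (obs o_4=4)
t=5: δ = [1.886e-08, 3.772e-08, 4.243e-08, 2.122e-08]  ψ = [3, 0, 2, 2]  (obs o_5=2)
t=6: δ = [3.536e-09, 1.179e-09, 1.989e-09, 3.978e-09]  ψ = [1, 1, 2, 2]  (obs o_6=1)
backtrack: best end state = 3; path = [2, 2, 2, 2, 2, 2, 3]

path = [2, 2, 2, 2, 2, 2, 3]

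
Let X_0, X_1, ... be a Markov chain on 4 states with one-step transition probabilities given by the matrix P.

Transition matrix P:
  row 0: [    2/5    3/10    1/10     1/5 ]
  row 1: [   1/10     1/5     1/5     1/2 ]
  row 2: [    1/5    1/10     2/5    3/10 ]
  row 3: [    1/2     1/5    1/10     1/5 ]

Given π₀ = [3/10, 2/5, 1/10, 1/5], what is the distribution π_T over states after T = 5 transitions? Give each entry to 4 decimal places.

t=0: π = [0.3000, 0.4000, 0.1000, 0.2000]
t=1: π = [0.2800, 0.2200, 0.1700, 0.3300]
t=2: π = [0.3330, 0.2110, 0.1730, 0.2830]
t=3: π = [0.3304, 0.2160, 0.1730, 0.2806]
t=4: π = [0.3287, 0.2157, 0.1735, 0.2821]
t=5: π = [0.3288, 0.2155, 0.1736, 0.2821]

π = [0.3288, 0.2155, 0.1736, 0.2821]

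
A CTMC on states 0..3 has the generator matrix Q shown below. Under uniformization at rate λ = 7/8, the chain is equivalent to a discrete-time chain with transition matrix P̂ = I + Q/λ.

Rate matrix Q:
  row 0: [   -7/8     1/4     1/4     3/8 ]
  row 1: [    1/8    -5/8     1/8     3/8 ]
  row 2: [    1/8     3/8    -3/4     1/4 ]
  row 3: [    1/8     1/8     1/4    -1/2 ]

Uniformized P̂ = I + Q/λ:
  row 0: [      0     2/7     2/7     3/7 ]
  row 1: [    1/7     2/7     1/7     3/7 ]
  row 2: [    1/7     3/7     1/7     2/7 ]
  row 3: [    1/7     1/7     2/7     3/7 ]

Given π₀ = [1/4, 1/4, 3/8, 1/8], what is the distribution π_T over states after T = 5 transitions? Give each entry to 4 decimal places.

π = [0.1250, 0.2600, 0.2175, 0.3975]

t=0: π = [0.2500, 0.2500, 0.3750, 0.1250]
t=1: π = [0.1071, 0.3214, 0.1964, 0.3750]
t=2: π = [0.1276, 0.2602, 0.2117, 0.4005]
t=3: π = [0.1246, 0.2587, 0.2183, 0.3983]
t=4: π = [0.1251, 0.2600, 0.2176, 0.3974]
t=5: π = [0.1250, 0.2600, 0.2175, 0.3975]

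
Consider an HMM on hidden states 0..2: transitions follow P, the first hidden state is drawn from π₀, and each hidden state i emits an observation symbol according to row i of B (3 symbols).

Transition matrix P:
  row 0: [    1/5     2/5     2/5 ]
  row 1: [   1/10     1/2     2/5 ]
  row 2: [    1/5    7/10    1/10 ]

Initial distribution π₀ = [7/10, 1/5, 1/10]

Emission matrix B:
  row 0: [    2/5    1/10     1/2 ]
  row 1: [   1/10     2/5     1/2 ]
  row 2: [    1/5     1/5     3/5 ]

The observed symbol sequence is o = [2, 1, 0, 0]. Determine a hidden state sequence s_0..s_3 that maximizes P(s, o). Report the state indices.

t=0: δ = [3.500e-01, 1.000e-01, 6.000e-02]  (obs o_0=2)
t=1: δ = [7.000e-03, 5.600e-02, 2.800e-02]  ψ = [0, 0, 0]  (obs o_1=1)
t=2: δ = [2.240e-03, 2.800e-03, 4.480e-03]  ψ = [1, 1, 1]  (obs o_2=0)
t=3: δ = [3.584e-04, 3.136e-04, 2.240e-04]  ψ = [2, 2, 1]  (obs o_3=0)
backtrack: best end state = 0; path = [0, 1, 2, 0]

path = [0, 1, 2, 0]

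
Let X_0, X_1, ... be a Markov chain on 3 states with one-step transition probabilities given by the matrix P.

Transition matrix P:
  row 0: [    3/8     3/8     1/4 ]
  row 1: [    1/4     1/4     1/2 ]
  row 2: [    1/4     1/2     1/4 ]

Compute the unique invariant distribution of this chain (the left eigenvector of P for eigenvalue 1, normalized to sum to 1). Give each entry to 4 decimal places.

Balance equations π_j = Σ_i π_i·P[i][j]:
  π_0 = 3/8·π_0 + 1/4·π_1 + 1/4·π_2
  π_1 = 3/8·π_0 + 1/4·π_1 + 1/2·π_2
  normalize: π_0 + π_1 + π_2 = 1
Solving the linear system gives exactly π = [2/7, 13/35, 12/35].

π = [0.2857, 0.3714, 0.3429]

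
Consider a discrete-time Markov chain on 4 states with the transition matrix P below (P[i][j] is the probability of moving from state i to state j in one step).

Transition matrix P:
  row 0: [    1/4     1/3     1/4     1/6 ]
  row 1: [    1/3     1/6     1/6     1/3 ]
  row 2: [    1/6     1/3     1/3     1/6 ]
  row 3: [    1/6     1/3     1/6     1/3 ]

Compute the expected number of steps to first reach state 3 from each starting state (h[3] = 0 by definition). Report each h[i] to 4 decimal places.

h = [4.6667, 4.0000, 4.6667, 0.0000]

First-step conditioning: h[3] = 0; for i ≠ 3, h[i] = 1 + Σ_k P[i][k]·h[k].
  h[0] = 1 + 1/4·h[0] + 1/3·h[1] + 1/4·h[2]
  h[1] = 1 + 1/3·h[0] + 1/6·h[1] + 1/6·h[2]
  h[2] = 1 + 1/6·h[0] + 1/3·h[1] + 1/3·h[2]
Solving the 3×3 linear system over states ≠ 3 gives exactly h = [14/3, 4, 14/3, 0] (h[3] = 0 is the target).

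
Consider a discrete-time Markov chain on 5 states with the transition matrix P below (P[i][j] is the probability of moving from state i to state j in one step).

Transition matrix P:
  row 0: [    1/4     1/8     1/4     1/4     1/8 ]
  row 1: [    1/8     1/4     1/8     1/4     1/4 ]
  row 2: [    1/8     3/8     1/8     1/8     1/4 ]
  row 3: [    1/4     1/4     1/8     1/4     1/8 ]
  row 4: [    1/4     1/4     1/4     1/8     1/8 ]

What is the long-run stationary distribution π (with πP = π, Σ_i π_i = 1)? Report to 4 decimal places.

Balance equations π_j = Σ_i π_i·P[i][j]:
  π_0 = 1/4·π_0 + 1/8·π_1 + 1/8·π_2 + 1/4·π_3 + 1/4·π_4
  π_1 = 1/8·π_0 + 1/4·π_1 + 3/8·π_2 + 1/4·π_3 + 1/4·π_4
  π_2 = 1/4·π_0 + 1/8·π_1 + 1/8·π_2 + 1/8·π_3 + 1/4·π_4
  π_3 = 1/4·π_0 + 1/4·π_1 + 1/8·π_2 + 1/4·π_3 + 1/8·π_4
  normalize: π_0 + π_1 + π_2 + π_3 + π_4 = 1
Solving the linear system gives exactly π = [797/4032, 995/4032, 11/64, 13/63, 715/4032].

π = [0.1977, 0.2468, 0.1719, 0.2063, 0.1773]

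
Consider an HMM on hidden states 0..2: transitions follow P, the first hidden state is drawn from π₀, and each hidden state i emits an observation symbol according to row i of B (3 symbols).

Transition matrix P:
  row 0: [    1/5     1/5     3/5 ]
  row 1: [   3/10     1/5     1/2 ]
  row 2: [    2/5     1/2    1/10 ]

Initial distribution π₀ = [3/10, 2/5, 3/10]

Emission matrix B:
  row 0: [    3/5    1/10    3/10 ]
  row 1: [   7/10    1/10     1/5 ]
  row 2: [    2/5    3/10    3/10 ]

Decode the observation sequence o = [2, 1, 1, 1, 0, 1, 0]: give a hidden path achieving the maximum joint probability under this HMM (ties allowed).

path = [0, 2, 1, 2, 1, 2, 1]

t=0: δ = [9.000e-02, 8.000e-02, 9.000e-02]  (obs o_0=2)
t=1: δ = [3.600e-03, 4.500e-03, 1.620e-02]  ψ = [2, 2, 0]  (obs o_1=1)
t=2: δ = [6.480e-04, 8.100e-04, 6.750e-04]  ψ = [2, 2, 1]  (obs o_2=1)
t=3: δ = [2.700e-05, 3.375e-05, 1.215e-04]  ψ = [2, 2, 1]  (obs o_3=1)
t=4: δ = [2.916e-05, 4.252e-05, 6.750e-06]  ψ = [2, 2, 1]  (obs o_4=0)
t=5: δ = [1.276e-06, 8.505e-07, 6.379e-06]  ψ = [1, 1, 1]  (obs o_5=1)
t=6: δ = [1.531e-06, 2.233e-06, 3.062e-07]  ψ = [2, 2, 0]  (obs o_6=0)
backtrack: best end state = 1; path = [0, 2, 1, 2, 1, 2, 1]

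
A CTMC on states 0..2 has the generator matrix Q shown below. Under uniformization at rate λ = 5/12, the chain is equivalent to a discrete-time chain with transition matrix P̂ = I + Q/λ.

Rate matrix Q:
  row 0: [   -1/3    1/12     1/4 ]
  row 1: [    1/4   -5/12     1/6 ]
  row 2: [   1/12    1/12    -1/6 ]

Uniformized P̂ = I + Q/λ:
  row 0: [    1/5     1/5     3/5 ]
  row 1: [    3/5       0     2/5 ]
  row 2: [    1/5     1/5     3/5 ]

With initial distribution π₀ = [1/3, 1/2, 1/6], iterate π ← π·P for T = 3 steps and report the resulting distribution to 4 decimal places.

π = [0.2720, 0.1640, 0.5640]

t=0: π = [0.3333, 0.5000, 0.1667]
t=1: π = [0.4000, 0.1000, 0.5000]
t=2: π = [0.2400, 0.1800, 0.5800]
t=3: π = [0.2720, 0.1640, 0.5640]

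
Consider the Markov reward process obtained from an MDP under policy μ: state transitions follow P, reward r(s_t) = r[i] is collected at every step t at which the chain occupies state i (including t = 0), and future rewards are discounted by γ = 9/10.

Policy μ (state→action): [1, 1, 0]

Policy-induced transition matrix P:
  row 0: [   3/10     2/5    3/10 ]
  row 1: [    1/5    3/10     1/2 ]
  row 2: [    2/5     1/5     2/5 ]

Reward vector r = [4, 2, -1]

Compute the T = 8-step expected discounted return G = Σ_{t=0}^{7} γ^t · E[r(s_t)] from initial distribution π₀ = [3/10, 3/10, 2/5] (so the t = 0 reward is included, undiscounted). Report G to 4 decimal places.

G = 8.0954

t=0: π = [0.3000, 0.3000, 0.4000], E[r] = 1.4000, γ^t·E[r] = 1.400000, running G = 1.400000
t=1: π = [0.3100, 0.2900, 0.4000], E[r] = 1.4200, γ^t·E[r] = 1.278000, running G = 2.678000
t=2: π = [0.3110, 0.2910, 0.3980], E[r] = 1.4280, γ^t·E[r] = 1.156680, running G = 3.834680
t=3: π = [0.3107, 0.2913, 0.3980], E[r] = 1.4274, γ^t·E[r] = 1.040575, running G = 4.875255
t=4: π = [0.3107, 0.2913, 0.3981], E[r] = 1.4272, γ^t·E[r] = 0.936360, running G = 5.811614
t=5: π = [0.3107, 0.2913, 0.3981], E[r] = 1.4272, γ^t·E[r] = 0.842734, running G = 6.654349
t=6: π = [0.3107, 0.2913, 0.3981], E[r] = 1.4272, γ^t·E[r] = 0.758465, running G = 7.412813
t=7: π = [0.3107, 0.2913, 0.3981], E[r] = 1.4272, γ^t·E[r] = 0.682618, running G = 8.095431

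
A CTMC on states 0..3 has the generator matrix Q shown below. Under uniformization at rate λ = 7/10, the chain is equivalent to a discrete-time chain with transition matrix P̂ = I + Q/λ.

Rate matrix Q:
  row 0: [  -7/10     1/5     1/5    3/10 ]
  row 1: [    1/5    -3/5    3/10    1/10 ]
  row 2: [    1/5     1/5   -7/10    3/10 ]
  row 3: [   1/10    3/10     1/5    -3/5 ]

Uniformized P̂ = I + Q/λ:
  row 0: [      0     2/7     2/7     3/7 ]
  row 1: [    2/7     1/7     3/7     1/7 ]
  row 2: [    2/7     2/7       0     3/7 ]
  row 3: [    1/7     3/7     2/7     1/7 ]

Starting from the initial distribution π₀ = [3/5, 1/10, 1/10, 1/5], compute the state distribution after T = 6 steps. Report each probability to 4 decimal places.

π = [0.1922, 0.2838, 0.2536, 0.2704]

t=0: π = [0.6000, 0.1000, 0.1000, 0.2000]
t=1: π = [0.0857, 0.3000, 0.2714, 0.3429]
t=2: π = [0.2122, 0.2918, 0.2510, 0.2449]
t=3: π = [0.1901, 0.2790, 0.2557, 0.2752]
t=4: π = [0.1921, 0.2852, 0.2525, 0.2702]
t=5: π = [0.1922, 0.2836, 0.2543, 0.2699]
t=6: π = [0.1922, 0.2838, 0.2536, 0.2704]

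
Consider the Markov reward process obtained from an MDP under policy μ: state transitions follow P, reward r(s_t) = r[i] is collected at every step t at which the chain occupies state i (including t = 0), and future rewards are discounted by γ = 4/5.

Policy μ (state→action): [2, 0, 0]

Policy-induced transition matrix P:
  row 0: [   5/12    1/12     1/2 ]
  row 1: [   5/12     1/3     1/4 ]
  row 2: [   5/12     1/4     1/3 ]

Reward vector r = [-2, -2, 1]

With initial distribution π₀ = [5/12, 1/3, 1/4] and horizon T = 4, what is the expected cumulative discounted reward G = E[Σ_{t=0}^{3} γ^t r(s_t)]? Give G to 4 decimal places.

t=0: π = [0.4167, 0.3333, 0.2500], E[r] = -1.2500, γ^t·E[r] = -1.250000, running G = -1.250000
t=1: π = [0.4167, 0.2083, 0.3750], E[r] = -0.8750, γ^t·E[r] = -0.700000, running G = -1.950000
t=2: π = [0.4167, 0.1979, 0.3854], E[r] = -0.8438, γ^t·E[r] = -0.540000, running G = -2.490000
t=3: π = [0.4167, 0.1970, 0.3863], E[r] = -0.8411, γ^t·E[r] = -0.430667, running G = -2.920667

G = -2.9207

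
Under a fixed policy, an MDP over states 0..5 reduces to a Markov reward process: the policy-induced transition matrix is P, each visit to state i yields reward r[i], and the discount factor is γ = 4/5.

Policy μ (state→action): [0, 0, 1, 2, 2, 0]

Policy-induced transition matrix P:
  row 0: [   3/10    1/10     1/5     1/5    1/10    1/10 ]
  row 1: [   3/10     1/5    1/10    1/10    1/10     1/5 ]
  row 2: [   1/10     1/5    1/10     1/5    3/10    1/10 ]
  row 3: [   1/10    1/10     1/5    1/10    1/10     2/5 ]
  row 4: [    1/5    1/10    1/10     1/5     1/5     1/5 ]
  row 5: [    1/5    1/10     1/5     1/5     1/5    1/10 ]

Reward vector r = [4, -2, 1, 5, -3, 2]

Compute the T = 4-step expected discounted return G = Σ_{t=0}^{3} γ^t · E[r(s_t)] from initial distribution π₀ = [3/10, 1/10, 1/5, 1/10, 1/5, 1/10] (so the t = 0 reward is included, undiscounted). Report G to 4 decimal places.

t=0: π = [0.3000, 0.1000, 0.2000, 0.1000, 0.2000, 0.1000], E[r] = 1.3000, γ^t·E[r] = 1.300000, running G = 1.300000
t=1: π = [0.2100, 0.1300, 0.1500, 0.1800, 0.1700, 0.1600], E[r] = 1.4400, γ^t·E[r] = 1.152000, running G = 2.452000
t=2: π = [0.2010, 0.1280, 0.1550, 0.1690, 0.1630, 0.1840], E[r] = 1.4270, γ^t·E[r] = 0.913280, running G = 3.365280
t=3: π = [0.2005, 0.1283, 0.1554, 0.1703, 0.1657, 0.1798], E[r] = 1.4148, γ^t·E[r] = 0.724378, running G = 4.089658

G = 4.0897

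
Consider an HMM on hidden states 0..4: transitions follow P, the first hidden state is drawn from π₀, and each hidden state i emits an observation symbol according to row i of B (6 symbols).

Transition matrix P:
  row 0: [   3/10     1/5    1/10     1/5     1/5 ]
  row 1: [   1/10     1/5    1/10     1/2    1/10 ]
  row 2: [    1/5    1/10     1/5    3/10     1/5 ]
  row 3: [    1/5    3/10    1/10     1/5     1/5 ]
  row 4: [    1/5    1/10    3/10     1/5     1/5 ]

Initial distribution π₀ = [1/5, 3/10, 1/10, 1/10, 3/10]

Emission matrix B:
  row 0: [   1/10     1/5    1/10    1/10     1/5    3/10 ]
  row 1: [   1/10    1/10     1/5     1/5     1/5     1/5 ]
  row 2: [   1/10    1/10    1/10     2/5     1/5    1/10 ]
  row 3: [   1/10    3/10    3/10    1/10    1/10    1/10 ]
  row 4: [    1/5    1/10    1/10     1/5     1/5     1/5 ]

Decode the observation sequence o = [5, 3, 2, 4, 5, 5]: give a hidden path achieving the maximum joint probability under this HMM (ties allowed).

path = [4, 2, 3, 0, 0, 0]

t=0: δ = [6.000e-02, 6.000e-02, 1.000e-02, 1.000e-02, 6.000e-02]  (obs o_0=5)
t=1: δ = [1.800e-03, 2.400e-03, 7.200e-03, 3.000e-03, 2.400e-03]  ψ = [0, 0, 4, 1, 0]  (obs o_1=3)
t=2: δ = [1.440e-04, 1.800e-04, 1.440e-04, 6.480e-04, 1.440e-04]  ψ = [2, 3, 2, 2, 2]  (obs o_2=2)
t=3: δ = [2.592e-05, 3.888e-05, 1.296e-05, 1.296e-05, 2.592e-05]  ψ = [3, 3, 3, 3, 3]  (obs o_3=4)
t=4: δ = [2.333e-06, 1.555e-06, 7.776e-07, 1.944e-06, 1.037e-06]  ψ = [0, 1, 4, 1, 0]  (obs o_4=5)
t=5: δ = [2.100e-07, 1.166e-07, 3.110e-08, 7.776e-08, 9.331e-08]  ψ = [0, 3, 4, 1, 0]  (obs o_5=5)
backtrack: best end state = 0; path = [4, 2, 3, 0, 0, 0]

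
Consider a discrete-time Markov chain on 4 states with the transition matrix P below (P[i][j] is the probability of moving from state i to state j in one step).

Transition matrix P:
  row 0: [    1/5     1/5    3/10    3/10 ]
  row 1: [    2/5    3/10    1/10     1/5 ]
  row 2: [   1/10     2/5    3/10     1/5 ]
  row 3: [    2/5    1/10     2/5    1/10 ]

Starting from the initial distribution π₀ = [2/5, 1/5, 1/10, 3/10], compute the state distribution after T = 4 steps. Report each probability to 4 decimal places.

t=0: π = [0.4000, 0.2000, 0.1000, 0.3000]
t=1: π = [0.2900, 0.2100, 0.2900, 0.2100]
t=2: π = [0.2550, 0.2580, 0.2790, 0.2080]
t=3: π = [0.2653, 0.2608, 0.2692, 0.2047]
t=4: π = [0.2662, 0.2595, 0.2683, 0.2061]

π = [0.2662, 0.2595, 0.2683, 0.2061]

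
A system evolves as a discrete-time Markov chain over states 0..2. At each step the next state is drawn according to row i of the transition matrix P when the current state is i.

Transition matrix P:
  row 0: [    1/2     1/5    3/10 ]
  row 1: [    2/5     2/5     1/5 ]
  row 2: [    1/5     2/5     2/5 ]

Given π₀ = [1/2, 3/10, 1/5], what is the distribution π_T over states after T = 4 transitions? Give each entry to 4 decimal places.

t=0: π = [0.5000, 0.3000, 0.2000]
t=1: π = [0.4100, 0.3000, 0.2900]
t=2: π = [0.3830, 0.3180, 0.2990]
t=3: π = [0.3785, 0.3234, 0.2981]
t=4: π = [0.3782, 0.3243, 0.2975]

π = [0.3782, 0.3243, 0.2975]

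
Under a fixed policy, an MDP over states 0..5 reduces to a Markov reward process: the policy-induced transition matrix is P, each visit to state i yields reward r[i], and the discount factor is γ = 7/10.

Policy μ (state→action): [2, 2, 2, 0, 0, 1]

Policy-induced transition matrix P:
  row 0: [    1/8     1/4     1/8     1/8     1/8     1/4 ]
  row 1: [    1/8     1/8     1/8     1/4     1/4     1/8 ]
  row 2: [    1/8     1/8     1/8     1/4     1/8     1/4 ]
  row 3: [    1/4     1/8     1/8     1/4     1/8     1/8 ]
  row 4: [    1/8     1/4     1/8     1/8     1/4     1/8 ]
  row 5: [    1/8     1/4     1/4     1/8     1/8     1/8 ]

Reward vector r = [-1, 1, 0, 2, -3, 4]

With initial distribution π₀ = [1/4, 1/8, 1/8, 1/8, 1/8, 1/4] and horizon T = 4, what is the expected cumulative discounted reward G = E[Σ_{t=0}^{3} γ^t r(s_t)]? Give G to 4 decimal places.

t=0: π = [0.2500, 0.1250, 0.1250, 0.1250, 0.1250, 0.2500], E[r] = 0.7500, γ^t·E[r] = 0.750000, running G = 0.750000
t=1: π = [0.1406, 0.2031, 0.1563, 0.1719, 0.1563, 0.1719], E[r] = 0.6250, γ^t·E[r] = 0.437500, running G = 1.187500
t=2: π = [0.1465, 0.1836, 0.1465, 0.1914, 0.1699, 0.1621], E[r] = 0.5586, γ^t·E[r] = 0.273711, running G = 1.461211
t=3: π = [0.1489, 0.1848, 0.1453, 0.1902, 0.1692, 0.1616], E[r] = 0.5552, γ^t·E[r] = 0.190425, running G = 1.651636

G = 1.6516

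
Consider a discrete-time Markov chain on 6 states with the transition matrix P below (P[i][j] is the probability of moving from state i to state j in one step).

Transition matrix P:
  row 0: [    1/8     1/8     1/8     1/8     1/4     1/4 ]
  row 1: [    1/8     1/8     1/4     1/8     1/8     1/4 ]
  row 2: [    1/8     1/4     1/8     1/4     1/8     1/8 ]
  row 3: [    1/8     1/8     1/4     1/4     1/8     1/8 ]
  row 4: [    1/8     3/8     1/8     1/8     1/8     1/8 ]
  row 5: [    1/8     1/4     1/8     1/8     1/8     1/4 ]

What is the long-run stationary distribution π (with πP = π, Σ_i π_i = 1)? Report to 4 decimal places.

π = [0.1250, 0.2054, 0.1716, 0.1674, 0.1406, 0.1901]

Balance equations π_j = Σ_i π_i·P[i][j]:
  π_0 = 1/8·π_0 + 1/8·π_1 + 1/8·π_2 + 1/8·π_3 + 1/8·π_4 + 1/8·π_5
  π_1 = 1/8·π_0 + 1/8·π_1 + 1/4·π_2 + 1/8·π_3 + 3/8·π_4 + 1/4·π_5
  π_2 = 1/8·π_0 + 1/4·π_1 + 1/8·π_2 + 1/4·π_3 + 1/8·π_4 + 1/8·π_5
  π_3 = 1/8·π_0 + 1/8·π_1 + 1/4·π_2 + 1/4·π_3 + 1/8·π_4 + 1/8·π_5
  π_4 = 1/4·π_0 + 1/8·π_1 + 1/8·π_2 + 1/8·π_3 + 1/8·π_4 + 1/8·π_5
  normalize: π_0 + π_1 + π_2 + π_3 + π_4 + π_5 = 1
Solving the linear system gives exactly π = [1/8, 6519/31744, 5447/31744, 5313/31744, 9/64, 6033/31744].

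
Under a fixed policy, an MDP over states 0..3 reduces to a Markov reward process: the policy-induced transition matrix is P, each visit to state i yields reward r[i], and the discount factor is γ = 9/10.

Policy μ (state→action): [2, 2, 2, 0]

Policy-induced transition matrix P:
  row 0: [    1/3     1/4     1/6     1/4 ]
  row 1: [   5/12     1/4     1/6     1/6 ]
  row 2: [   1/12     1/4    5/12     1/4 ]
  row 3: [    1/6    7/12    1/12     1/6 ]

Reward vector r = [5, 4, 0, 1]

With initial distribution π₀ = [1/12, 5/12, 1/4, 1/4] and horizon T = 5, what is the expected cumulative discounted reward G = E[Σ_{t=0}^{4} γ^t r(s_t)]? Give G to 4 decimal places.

G = 11.1594

t=0: π = [0.0833, 0.4167, 0.2500, 0.2500], E[r] = 2.3333, γ^t·E[r] = 2.333333, running G = 2.333333
t=1: π = [0.2639, 0.3333, 0.2083, 0.1944], E[r] = 2.8472, γ^t·E[r] = 2.562500, running G = 4.895833
t=2: π = [0.2766, 0.3148, 0.2025, 0.2060], E[r] = 2.8484, γ^t·E[r] = 2.307188, running G = 7.203021
t=3: π = [0.2746, 0.3187, 0.2001, 0.2066], E[r] = 2.8543, γ^t·E[r] = 2.080758, running G = 9.283779
t=4: π = [0.2754, 0.3189, 0.1995, 0.2062], E[r] = 2.8588, γ^t·E[r] = 1.875662, running G = 11.159440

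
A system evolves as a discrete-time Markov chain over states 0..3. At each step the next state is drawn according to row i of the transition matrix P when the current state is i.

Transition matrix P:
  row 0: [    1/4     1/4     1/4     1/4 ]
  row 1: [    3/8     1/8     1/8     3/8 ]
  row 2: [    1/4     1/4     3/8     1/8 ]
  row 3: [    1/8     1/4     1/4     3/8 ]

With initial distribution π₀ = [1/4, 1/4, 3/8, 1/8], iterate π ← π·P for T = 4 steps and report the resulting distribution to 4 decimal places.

t=0: π = [0.2500, 0.2500, 0.3750, 0.1250]
t=1: π = [0.2656, 0.2188, 0.2656, 0.2500]
t=2: π = [0.2461, 0.2227, 0.2559, 0.2754]
t=3: π = [0.2434, 0.2222, 0.2542, 0.2803]
t=4: π = [0.2427, 0.2222, 0.2540, 0.2810]

π = [0.2427, 0.2222, 0.2540, 0.2810]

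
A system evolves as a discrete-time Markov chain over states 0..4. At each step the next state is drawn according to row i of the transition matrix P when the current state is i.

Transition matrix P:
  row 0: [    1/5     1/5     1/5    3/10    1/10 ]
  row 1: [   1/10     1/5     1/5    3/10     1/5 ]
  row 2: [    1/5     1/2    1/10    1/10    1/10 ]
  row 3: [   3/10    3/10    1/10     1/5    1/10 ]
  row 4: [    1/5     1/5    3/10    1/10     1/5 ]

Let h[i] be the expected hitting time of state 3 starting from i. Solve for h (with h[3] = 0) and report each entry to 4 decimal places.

First-step conditioning: h[3] = 0; for i ≠ 3, h[i] = 1 + Σ_k P[i][k]·h[k].
  h[0] = 1 + 1/5·h[0] + 1/5·h[1] + 1/5·h[2] + 1/10·h[4]
  h[1] = 1 + 1/10·h[0] + 1/5·h[1] + 1/5·h[2] + 1/5·h[4]
  h[2] = 1 + 1/5·h[0] + 1/2·h[1] + 1/10·h[2] + 1/10·h[4]
  h[4] = 1 + 1/5·h[0] + 1/5·h[1] + 3/10·h[2] + 1/5·h[4]
Solving the 4×4 linear system over states ≠ 3 gives exactly h = [3290/767, 3370/767, 3910/767, 0, 4090/767] (h[3] = 0 is the target).

h = [4.2894, 4.3937, 5.0978, 0.0000, 5.3325]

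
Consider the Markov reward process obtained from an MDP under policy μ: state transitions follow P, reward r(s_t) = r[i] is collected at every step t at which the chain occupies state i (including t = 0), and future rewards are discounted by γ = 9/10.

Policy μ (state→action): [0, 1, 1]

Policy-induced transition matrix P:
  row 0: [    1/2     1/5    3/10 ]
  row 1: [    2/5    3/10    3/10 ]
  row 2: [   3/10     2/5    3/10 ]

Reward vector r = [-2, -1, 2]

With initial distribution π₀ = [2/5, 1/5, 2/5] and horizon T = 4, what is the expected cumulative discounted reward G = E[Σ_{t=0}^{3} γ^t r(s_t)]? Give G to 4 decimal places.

t=0: π = [0.4000, 0.2000, 0.4000], E[r] = -0.2000, γ^t·E[r] = -0.200000, running G = -0.200000
t=1: π = [0.4000, 0.3000, 0.3000], E[r] = -0.5000, γ^t·E[r] = -0.450000, running G = -0.650000
t=2: π = [0.4100, 0.2900, 0.3000], E[r] = -0.5100, γ^t·E[r] = -0.413100, running G = -1.063100
t=3: π = [0.4110, 0.2890, 0.3000], E[r] = -0.5110, γ^t·E[r] = -0.372519, running G = -1.435619

G = -1.4356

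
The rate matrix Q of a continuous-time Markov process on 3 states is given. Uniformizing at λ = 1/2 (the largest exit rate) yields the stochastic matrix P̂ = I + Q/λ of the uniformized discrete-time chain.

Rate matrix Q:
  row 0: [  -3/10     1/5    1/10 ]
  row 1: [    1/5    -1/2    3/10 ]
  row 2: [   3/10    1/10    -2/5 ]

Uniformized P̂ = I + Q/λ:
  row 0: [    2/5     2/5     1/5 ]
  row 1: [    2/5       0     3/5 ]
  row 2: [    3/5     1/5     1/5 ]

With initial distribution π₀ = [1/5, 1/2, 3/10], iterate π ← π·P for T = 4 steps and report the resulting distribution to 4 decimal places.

π = [0.4611, 0.2416, 0.2973]

t=0: π = [0.2000, 0.5000, 0.3000]
t=1: π = [0.4600, 0.1400, 0.4000]
t=2: π = [0.4800, 0.2640, 0.2560]
t=3: π = [0.4512, 0.2432, 0.3056]
t=4: π = [0.4611, 0.2416, 0.2973]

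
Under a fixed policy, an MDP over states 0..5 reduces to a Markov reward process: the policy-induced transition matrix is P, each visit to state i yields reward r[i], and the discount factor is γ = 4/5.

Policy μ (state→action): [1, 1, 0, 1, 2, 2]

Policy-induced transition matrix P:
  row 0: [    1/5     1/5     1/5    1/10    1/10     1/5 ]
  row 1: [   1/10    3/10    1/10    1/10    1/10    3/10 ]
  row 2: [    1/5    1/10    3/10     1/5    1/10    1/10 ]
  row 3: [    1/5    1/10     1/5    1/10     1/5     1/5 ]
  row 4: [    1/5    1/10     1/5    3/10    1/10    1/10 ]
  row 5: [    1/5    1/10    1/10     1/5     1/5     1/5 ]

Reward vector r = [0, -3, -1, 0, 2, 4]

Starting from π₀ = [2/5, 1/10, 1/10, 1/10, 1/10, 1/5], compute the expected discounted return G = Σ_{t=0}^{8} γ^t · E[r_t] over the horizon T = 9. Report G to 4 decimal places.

t=0: π = [0.4000, 0.1000, 0.1000, 0.1000, 0.1000, 0.2000], E[r] = 0.6000, γ^t·E[r] = 0.600000, running G = 0.600000
t=1: π = [0.1900, 0.1600, 0.1800, 0.1500, 0.1300, 0.1900], E[r] = 0.3600, γ^t·E[r] = 0.288000, running G = 0.888000
t=2: π = [0.1840, 0.1510, 0.1830, 0.1630, 0.1340, 0.1850], E[r] = 0.3720, γ^t·E[r] = 0.238080, running G = 1.126080
t=3: π = [0.1849, 0.1486, 0.1847, 0.1636, 0.1348, 0.1834], E[r] = 0.3727, γ^t·E[r] = 0.190822, running G = 1.316902
t=4: π = [0.1851, 0.1482, 0.1853, 0.1638, 0.1347, 0.1829], E[r] = 0.3711, γ^t·E[r] = 0.152019, running G = 1.468921
t=5: π = [0.1852, 0.1482, 0.1854, 0.1638, 0.1347, 0.1828], E[r] = 0.3707, γ^t·E[r] = 0.121487, running G = 1.590408
t=6: π = [0.1852, 0.1481, 0.1854, 0.1638, 0.1347, 0.1828], E[r] = 0.3707, γ^t·E[r] = 0.097165, running G = 1.687573
t=7: π = [0.1852, 0.1481, 0.1854, 0.1638, 0.1347, 0.1828], E[r] = 0.3706, γ^t·E[r] = 0.077729, running G = 1.765302
t=8: π = [0.1852, 0.1481, 0.1854, 0.1638, 0.1347, 0.1828], E[r] = 0.3706, γ^t·E[r] = 0.062182, running G = 1.827484

G = 1.8275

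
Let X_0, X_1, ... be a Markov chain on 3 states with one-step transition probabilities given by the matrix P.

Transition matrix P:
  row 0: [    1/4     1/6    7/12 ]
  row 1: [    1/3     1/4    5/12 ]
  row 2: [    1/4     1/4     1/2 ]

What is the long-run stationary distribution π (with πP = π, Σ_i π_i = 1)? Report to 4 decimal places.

Balance equations π_j = Σ_i π_i·P[i][j]:
  π_0 = 1/4·π_0 + 1/3·π_1 + 1/4·π_2
  π_1 = 1/6·π_0 + 1/4·π_1 + 1/4·π_2
  normalize: π_0 + π_1 + π_2 = 1
Solving the linear system gives exactly π = [39/145, 33/145, 73/145].

π = [0.2690, 0.2276, 0.5034]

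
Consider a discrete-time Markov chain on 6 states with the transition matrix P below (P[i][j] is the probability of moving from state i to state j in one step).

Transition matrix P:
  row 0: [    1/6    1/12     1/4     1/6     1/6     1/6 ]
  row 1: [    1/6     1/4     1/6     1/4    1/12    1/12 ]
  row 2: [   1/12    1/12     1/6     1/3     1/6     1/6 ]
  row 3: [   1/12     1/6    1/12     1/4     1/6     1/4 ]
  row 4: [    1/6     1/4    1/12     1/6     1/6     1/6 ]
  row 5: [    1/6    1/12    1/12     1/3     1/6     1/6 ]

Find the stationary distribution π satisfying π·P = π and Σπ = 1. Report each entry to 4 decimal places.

Balance equations π_j = Σ_i π_i·P[i][j]:
  π_0 = 1/6·π_0 + 1/6·π_1 + 1/12·π_2 + 1/12·π_3 + 1/6·π_4 + 1/6·π_5
  π_1 = 1/12·π_0 + 1/4·π_1 + 1/12·π_2 + 1/6·π_3 + 1/4·π_4 + 1/12·π_5
  π_2 = 1/4·π_0 + 1/6·π_1 + 1/6·π_2 + 1/12·π_3 + 1/12·π_4 + 1/12·π_5
  π_3 = 1/6·π_0 + 1/4·π_1 + 1/3·π_2 + 1/4·π_3 + 1/6·π_4 + 1/3·π_5
  π_4 = 1/6·π_0 + 1/12·π_1 + 1/6·π_2 + 1/6·π_3 + 1/6·π_4 + 1/6·π_5
  normalize: π_0 + π_1 + π_2 + π_3 + π_4 + π_5 = 1
Solving the linear system gives exactly π = [1295/9598, 748/4799, 622/4799, 1206/4799, 1475/9598, 838/4799].

π = [0.1349, 0.1559, 0.1296, 0.2513, 0.1537, 0.1746]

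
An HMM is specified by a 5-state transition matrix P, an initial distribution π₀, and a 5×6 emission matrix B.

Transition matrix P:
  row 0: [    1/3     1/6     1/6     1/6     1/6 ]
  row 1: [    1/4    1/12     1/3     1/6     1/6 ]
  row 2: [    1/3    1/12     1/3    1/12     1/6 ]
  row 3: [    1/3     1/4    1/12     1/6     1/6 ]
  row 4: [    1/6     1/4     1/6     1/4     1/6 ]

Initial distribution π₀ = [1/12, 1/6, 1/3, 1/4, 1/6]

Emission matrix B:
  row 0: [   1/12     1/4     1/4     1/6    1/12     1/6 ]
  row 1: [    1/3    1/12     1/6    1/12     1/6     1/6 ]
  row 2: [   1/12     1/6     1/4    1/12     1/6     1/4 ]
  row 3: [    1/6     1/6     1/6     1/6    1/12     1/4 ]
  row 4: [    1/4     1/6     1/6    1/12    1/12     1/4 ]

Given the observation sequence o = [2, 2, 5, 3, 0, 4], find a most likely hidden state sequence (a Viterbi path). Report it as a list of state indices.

path = [2, 2, 2, 0, 1, 2]

t=0: δ = [2.083e-02, 2.778e-02, 8.333e-02, 4.167e-02, 2.778e-02]  (obs o_0=2)
t=1: δ = [6.944e-03, 1.736e-03, 6.944e-03, 1.157e-03, 2.315e-03]  ψ = [2, 3, 2, 2, 2]  (obs o_1=2)
t=2: δ = [3.858e-04, 1.929e-04, 5.787e-04, 2.894e-04, 2.894e-04]  ψ = [0, 0, 2, 0, 0]  (obs o_2=5)
t=3: δ = [3.215e-05, 6.028e-06, 1.608e-05, 1.206e-05, 8.038e-06]  ψ = [2, 3, 2, 4, 2]  (obs o_3=3)
t=4: δ = [8.931e-07, 1.786e-06, 4.465e-07, 8.931e-07, 1.340e-06]  ψ = [0, 0, 0, 0, 0]  (obs o_4=0)
t=5: δ = [3.721e-08, 5.582e-08, 9.923e-08, 2.791e-08, 2.481e-08]  ψ = [1, 4, 1, 4, 1]  (obs o_5=4)
backtrack: best end state = 2; path = [2, 2, 2, 0, 1, 2]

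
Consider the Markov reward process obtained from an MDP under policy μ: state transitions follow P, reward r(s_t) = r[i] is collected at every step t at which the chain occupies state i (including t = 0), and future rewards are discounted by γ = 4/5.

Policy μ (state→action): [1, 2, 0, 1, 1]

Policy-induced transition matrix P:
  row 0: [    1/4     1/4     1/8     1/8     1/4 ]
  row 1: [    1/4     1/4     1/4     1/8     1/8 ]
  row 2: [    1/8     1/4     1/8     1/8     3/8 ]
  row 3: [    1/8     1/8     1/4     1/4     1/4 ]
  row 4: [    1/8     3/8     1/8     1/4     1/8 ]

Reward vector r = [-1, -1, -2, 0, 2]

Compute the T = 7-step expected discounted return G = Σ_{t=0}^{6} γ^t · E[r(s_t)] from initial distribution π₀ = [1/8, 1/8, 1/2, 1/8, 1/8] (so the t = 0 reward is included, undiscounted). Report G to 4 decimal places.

G = -1.9238

t=0: π = [0.1250, 0.1250, 0.5000, 0.1250, 0.1250], E[r] = -1.0000, γ^t·E[r] = -1.000000, running G = -1.000000
t=1: π = [0.1563, 0.2500, 0.1563, 0.1563, 0.2813], E[r] = -0.1563, γ^t·E[r] = -0.125000, running G = -1.125000
t=2: π = [0.1758, 0.2656, 0.1758, 0.1797, 0.2031], E[r] = -0.3867, γ^t·E[r] = -0.247500, running G = -1.372500
t=3: π = [0.1802, 0.2529, 0.1807, 0.1729, 0.2134], E[r] = -0.3677, γ^t·E[r] = -0.188250, running G = -1.560750
t=4: π = [0.1791, 0.2551, 0.1782, 0.1733, 0.2143], E[r] = -0.3621, γ^t·E[r] = -0.148300, running G = -1.709050
t=5: π = [0.1793, 0.2551, 0.1785, 0.1734, 0.2136], E[r] = -0.3643, γ^t·E[r] = -0.119365, running G = -1.828415
t=6: π = [0.1793, 0.2550, 0.1786, 0.1734, 0.2137], E[r] = -0.3640, γ^t·E[r] = -0.095424, running G = -1.923839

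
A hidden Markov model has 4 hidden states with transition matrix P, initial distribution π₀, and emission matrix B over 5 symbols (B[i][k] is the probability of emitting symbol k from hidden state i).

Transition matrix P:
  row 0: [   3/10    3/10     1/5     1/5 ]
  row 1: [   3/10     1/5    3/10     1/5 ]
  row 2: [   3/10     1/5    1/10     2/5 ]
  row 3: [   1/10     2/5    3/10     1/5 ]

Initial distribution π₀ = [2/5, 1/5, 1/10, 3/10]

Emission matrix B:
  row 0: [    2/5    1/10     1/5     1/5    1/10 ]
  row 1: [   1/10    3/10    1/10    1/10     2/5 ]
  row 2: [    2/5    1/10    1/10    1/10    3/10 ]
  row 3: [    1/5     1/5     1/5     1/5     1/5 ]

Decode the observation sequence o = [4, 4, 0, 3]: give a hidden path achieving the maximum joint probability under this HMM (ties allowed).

path = [3, 1, 2, 3]

t=0: δ = [4.000e-02, 8.000e-02, 3.000e-02, 6.000e-02]  (obs o_0=4)
t=1: δ = [2.400e-03, 9.600e-03, 7.200e-03, 3.200e-03]  ψ = [1, 3, 1, 1]  (obs o_1=4)
t=2: δ = [1.152e-03, 1.920e-04, 1.152e-03, 5.760e-04]  ψ = [1, 1, 1, 2]  (obs o_2=0)
t=3: δ = [6.912e-05, 3.456e-05, 2.304e-05, 9.216e-05]  ψ = [0, 0, 0, 2]  (obs o_3=3)
backtrack: best end state = 3; path = [3, 1, 2, 3]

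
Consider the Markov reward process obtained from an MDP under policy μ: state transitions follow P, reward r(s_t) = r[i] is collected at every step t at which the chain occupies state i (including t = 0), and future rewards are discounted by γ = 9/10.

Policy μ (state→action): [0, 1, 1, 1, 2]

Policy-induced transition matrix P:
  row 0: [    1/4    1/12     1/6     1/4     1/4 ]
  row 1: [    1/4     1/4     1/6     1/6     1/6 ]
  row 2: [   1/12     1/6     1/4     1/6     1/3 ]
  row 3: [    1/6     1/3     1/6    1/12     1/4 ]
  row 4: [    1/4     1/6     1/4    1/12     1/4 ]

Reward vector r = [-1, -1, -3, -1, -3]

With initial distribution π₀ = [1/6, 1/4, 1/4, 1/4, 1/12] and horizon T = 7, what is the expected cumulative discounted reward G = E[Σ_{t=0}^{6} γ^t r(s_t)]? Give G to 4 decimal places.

G = -9.7002

t=0: π = [0.1667, 0.2500, 0.2500, 0.2500, 0.0833], E[r] = -1.6667, γ^t·E[r] = -1.666667, running G = -1.666667
t=1: π = [0.1875, 0.2153, 0.1944, 0.1528, 0.2500], E[r] = -1.8889, γ^t·E[r] = -1.700000, running G = -3.366667
t=2: π = [0.2049, 0.1944, 0.2037, 0.1487, 0.2483], E[r] = -1.9039, γ^t·E[r] = -1.542188, running G = -4.908854
t=3: π = [0.2037, 0.1906, 0.2043, 0.1507, 0.2508], E[r] = -1.9102, γ^t·E[r] = -1.392539, running G = -6.301393
t=4: π = [0.2034, 0.1907, 0.2046, 0.1502, 0.2511], E[r] = -1.9115, γ^t·E[r] = -1.254118, running G = -7.555512
t=5: π = [0.2034, 0.1906, 0.2046, 0.1502, 0.2512], E[r] = -1.9116, γ^t·E[r] = -1.128785, running G = -8.684296
t=6: π = [0.2034, 0.1906, 0.2047, 0.1502, 0.2512], E[r] = -1.9116, γ^t·E[r] = -1.015921, running G = -9.700218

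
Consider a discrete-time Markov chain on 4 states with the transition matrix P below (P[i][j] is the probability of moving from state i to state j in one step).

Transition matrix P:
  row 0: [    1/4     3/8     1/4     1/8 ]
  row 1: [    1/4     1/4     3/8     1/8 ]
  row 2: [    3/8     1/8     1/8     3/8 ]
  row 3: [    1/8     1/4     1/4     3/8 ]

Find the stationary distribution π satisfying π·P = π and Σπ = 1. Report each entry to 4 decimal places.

π = [0.2500, 0.2500, 0.2500, 0.2500]

Balance equations π_j = Σ_i π_i·P[i][j]:
  π_0 = 1/4·π_0 + 1/4·π_1 + 3/8·π_2 + 1/8·π_3
  π_1 = 3/8·π_0 + 1/4·π_1 + 1/8·π_2 + 1/4·π_3
  π_2 = 1/4·π_0 + 3/8·π_1 + 1/8·π_2 + 1/4·π_3
  normalize: π_0 + π_1 + π_2 + π_3 = 1
Solving the linear system gives exactly π = [1/4, 1/4, 1/4, 1/4].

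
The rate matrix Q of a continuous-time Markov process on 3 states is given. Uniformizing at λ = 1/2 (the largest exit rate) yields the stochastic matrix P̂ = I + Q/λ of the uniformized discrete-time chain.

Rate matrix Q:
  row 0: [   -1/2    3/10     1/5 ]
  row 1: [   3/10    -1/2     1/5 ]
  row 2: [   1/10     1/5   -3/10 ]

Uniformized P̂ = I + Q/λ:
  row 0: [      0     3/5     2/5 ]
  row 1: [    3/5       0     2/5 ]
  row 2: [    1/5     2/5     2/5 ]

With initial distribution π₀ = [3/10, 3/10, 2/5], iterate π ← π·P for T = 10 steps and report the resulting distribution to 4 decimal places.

t=0: π = [0.3000, 0.3000, 0.4000]
t=1: π = [0.2600, 0.3400, 0.4000]
t=2: π = [0.2840, 0.3160, 0.4000]
t=3: π = [0.2696, 0.3304, 0.4000]
t=4: π = [0.2782, 0.3218, 0.4000]
t=5: π = [0.2731, 0.3269, 0.4000]
t=6: π = [0.2762, 0.3238, 0.4000]
t=7: π = [0.2743, 0.3257, 0.4000]
t=8: π = [0.2754, 0.3246, 0.4000]
t=9: π = [0.2747, 0.3253, 0.4000]
t=10: π = [0.2752, 0.3248, 0.4000]

π = [0.2752, 0.3248, 0.4000]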